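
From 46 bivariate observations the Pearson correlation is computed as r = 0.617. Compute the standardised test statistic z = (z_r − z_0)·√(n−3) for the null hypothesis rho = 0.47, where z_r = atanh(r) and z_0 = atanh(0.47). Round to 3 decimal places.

Fisher z: atanh(0.617) = 0.720146, atanh(0.47) = 0.510070
z = (z_r − z_0)·√(n−3) = (0.720146 − 0.510070)·√43 = 0.210076 · 6.557439 = 1.378

1.378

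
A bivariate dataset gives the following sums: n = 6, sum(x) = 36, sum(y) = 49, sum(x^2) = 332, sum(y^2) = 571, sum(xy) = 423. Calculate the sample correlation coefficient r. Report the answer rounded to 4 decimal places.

0.9164

Numerator: nΣxy − (Σx)(Σy) = 6·423 − (36)(49) = 774
Denominator: √[(nΣx²−(Σx)²)(nΣy²−(Σy)²)]
  nΣx²−(Σx)² = 6·332 − 1296 = 696;  nΣy²−(Σy)² = 6·571 − 2401 = 1025
  √(696·1025) = √713400 = 844.6301
r = 774 / 844.6301 = 0.9164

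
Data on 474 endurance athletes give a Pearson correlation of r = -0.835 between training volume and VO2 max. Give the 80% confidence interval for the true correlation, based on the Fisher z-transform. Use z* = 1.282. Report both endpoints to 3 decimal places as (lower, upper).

(-0.852, -0.816)

z_r = atanh(-0.835) = -1.204427;  SE = 1/√(n−3) = 1/√471 = 0.046078
z-limits: -1.204427 ± 1.282·0.046078 = -1.204427 ± 0.059072 = [-1.263499, -1.145355]
ρ-limits: (tanh -1.263499, tanh -1.145355) = (-0.852, -0.816)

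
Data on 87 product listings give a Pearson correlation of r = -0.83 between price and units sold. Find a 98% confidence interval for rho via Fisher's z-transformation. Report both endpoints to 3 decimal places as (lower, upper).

(-0.894, -0.733)

Fisher z: z_r = atanh(r) = ½·ln((1+(-0.83))/(1−(-0.83))) = -1.188136
SE(z) = 1/√(n−3) = 1/√84 = 0.109109
98% ⇒ z* = 2.326; margin = 2.326·0.109109 = 0.253788
CI on z-scale: (-1.441924, -0.934348)
Back-transform: tanh(-1.441924) = -0.894084, tanh(-0.934348) = -0.732615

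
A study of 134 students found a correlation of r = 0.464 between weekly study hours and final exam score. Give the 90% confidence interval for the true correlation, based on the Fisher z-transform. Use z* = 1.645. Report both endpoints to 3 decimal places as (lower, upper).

Fisher z: z_r = atanh(r) = ½·ln((1+0.464)/(1−0.464)) = 0.502397
SE(z) = 1/√(n−3) = 1/√131 = 0.087370
90% ⇒ z* = 1.645; margin = 1.645·0.087370 = 0.143724
CI on z-scale: (0.358673, 0.646121)
Back-transform: tanh(0.358673) = 0.344045, tanh(0.646121) = 0.569053

(0.344, 0.569)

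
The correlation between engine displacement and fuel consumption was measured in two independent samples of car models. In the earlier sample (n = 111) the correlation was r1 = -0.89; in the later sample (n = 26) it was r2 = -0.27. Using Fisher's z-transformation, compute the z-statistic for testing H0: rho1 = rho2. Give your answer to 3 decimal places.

-4.986

Fisher z-transforms: z1 = atanh(-0.89) = -1.421926, z2 = atanh(-0.27) = -0.276864; difference d = -1.145062
Var(d) = 1/108 + 1/23 = 0.0092593 + 0.0434783 = 0.0527376
z = d/√Var(d) = -1.145062 / √0.0527376 = -1.145062 / 0.229647 = -4.986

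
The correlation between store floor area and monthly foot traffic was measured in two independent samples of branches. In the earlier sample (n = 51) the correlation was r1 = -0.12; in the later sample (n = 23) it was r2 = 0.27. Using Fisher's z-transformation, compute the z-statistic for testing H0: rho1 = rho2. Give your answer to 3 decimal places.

-1.493

Fisher z-transforms: z1 = atanh(-0.12) = -0.120581, z2 = atanh(0.27) = 0.276864; difference d = -0.397445
Var(d) = 1/48 + 1/20 = 0.0208333 + 0.0500000 = 0.0708333
z = d/√Var(d) = -0.397445 / √0.0708333 = -0.397445 / 0.266145 = -1.493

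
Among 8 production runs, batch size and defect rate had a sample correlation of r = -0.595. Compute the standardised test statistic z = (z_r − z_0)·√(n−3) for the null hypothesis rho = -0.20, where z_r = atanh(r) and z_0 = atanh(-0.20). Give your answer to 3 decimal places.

-1.079

Fisher z: atanh(-0.595) = -0.685371, atanh(-0.20) = -0.202733
z = (z_r − z_0)·√(n−3) = (-0.685371 − (-0.202733))·√5 = -0.482638 · 2.236068 = -1.079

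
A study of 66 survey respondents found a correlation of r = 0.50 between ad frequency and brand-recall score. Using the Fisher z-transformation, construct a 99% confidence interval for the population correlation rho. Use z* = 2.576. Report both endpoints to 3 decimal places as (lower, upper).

(0.221, 0.703)

Fisher z: z_r = atanh(r) = ½·ln((1+0.50)/(1−0.50)) = 0.549306
SE(z) = 1/√(n−3) = 1/√63 = 0.125988
99% ⇒ z* = 2.576; margin = 2.576·0.125988 = 0.324545
CI on z-scale: (0.224761, 0.873851)
Back-transform: tanh(0.224761) = 0.221051, tanh(0.873851) = 0.703325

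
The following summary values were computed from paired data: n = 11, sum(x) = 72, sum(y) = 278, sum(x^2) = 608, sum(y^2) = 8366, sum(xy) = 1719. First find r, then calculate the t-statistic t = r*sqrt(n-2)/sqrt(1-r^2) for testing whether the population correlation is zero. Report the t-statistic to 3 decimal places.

-0.726

Numerator: nΣxy − (Σx)(Σy) = 11·1719 − (72)(278) = -1107
Denominator: √[(nΣx²−(Σx)²)(nΣy²−(Σy)²)]
  nΣx²−(Σx)² = 11·608 − 5184 = 1504;  nΣy²−(Σy)² = 11·8366 − 77284 = 14742
  √(1504·14742) = √22171968 = 4708.7119
r = -1107 / 4708.7119 = -0.2351
t = r·√(n−2)/√(1−r²) = -0.2351·√9 / √(1−0.055272) = -0.705300 / 0.971971 = -0.726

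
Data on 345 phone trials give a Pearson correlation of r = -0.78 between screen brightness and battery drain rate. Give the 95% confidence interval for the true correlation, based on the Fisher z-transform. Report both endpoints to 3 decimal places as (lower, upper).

(-0.818, -0.735)

Fisher z: z_r = atanh(r) = ½·ln((1+(-0.78))/(1−(-0.78))) = -1.045371
SE(z) = 1/√(n−3) = 1/√342 = 0.054074
95% ⇒ z* = 1.960; margin = 1.960·0.054074 = 0.105985
CI on z-scale: (-1.151356, -0.939386)
Back-transform: tanh(-1.151356) = -0.818203, tanh(-0.939386) = -0.734940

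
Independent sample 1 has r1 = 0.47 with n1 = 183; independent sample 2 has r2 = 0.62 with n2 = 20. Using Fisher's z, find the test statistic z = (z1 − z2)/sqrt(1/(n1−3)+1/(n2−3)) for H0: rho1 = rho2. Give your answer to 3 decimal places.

-0.847

Fisher z-transforms: z1 = atanh(0.47) = 0.510070, z2 = atanh(0.62) = 0.725005; difference d = -0.214935
Var(d) = 1/180 + 1/17 = 0.0055556 + 0.0588235 = 0.0643791
z = d/√Var(d) = -0.214935 / √0.0643791 = -0.214935 / 0.253730 = -0.847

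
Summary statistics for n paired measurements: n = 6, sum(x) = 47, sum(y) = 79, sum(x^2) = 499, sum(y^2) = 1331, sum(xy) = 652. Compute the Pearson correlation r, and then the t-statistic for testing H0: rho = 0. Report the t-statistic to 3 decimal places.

Numerator: nΣxy − (Σx)(Σy) = 6·652 − (47)(79) = 199
Denominator: √[(nΣx²−(Σx)²)(nΣy²−(Σy)²)]
  nΣx²−(Σx)² = 6·499 − 2209 = 785;  nΣy²−(Σy)² = 6·1331 − 6241 = 1745
  √(785·1745) = √1369825 = 1170.3952
r = 199 / 1170.3952 = 0.1700
t = r·√(n−2)/√(1−r²) = 0.1700·√4 / √(1−0.028900) = 0.340000 / 0.985444 = 0.345

0.345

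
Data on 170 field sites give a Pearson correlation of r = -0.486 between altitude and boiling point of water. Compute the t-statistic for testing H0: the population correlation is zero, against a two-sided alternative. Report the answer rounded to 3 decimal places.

-7.208

1 − r² = 1 − 0.236196 = 0.763804;  √(1−r²) = 0.873959
√(n−2) = √168 = 12.961481
t = r·√(n−2)/√(1−r²) = -0.486 · 12.961481 / 0.873959 = -7.208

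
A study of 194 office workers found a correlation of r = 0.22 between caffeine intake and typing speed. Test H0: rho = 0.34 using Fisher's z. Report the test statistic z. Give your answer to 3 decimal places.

z_r = atanh(0.22) = 0.223656,  z_0 = atanh(0.34) = 0.354093
SE = 1/√(n−3) = 1/√191 = 0.072357
z = (z_r − z_0)/SE = (0.223656 − 0.354093) / 0.072357 = -0.130437 / 0.072357 = -1.803

-1.803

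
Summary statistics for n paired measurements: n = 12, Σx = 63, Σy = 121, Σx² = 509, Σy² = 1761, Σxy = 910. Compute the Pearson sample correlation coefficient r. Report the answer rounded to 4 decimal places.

Numerator: nΣxy − (Σx)(Σy) = 12·910 − (63)(121) = 3297
Denominator: √[(nΣx²−(Σx)²)(nΣy²−(Σy)²)]
  nΣx²−(Σx)² = 12·509 − 3969 = 2139;  nΣy²−(Σy)² = 12·1761 − 14641 = 6491
  √(2139·6491) = √13884249 = 3726.1574
r = 3297 / 3726.1574 = 0.8848

0.8848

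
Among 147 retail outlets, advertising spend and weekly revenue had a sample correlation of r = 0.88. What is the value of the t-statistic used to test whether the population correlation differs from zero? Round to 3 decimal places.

22.310

1 − r² = 1 − 0.7744 = 0.2256;  √(1−r²) = 0.474974
√(n−2) = √145 = 12.041595
t = r·√(n−2)/√(1−r²) = 0.88 · 12.041595 / 0.474974 = 22.310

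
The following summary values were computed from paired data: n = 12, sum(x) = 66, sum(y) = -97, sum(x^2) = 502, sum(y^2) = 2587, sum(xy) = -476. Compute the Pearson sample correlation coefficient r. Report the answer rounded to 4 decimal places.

0.1149

S_xy = nΣxy − ΣxΣy = 12·(-476) − 66·(-97) = -5712 − (-6402) = 690
S_xx = nΣx² − (Σx)² = 12·502 − 66² = 6024 − 4356 = 1668
S_yy = nΣy² − (Σy)² = 12·2587 − (-97)² = 31044 − 9409 = 21635
r = S_xy / √(S_xx·S_yy) = 690 / √(1668·21635) = 690 / √36087180 = 690 / 6007.2606 = 0.1149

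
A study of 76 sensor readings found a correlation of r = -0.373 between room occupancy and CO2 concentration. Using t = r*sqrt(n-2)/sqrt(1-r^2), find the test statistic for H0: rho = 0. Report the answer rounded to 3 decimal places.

t = r·√(n−2) / √(1−r²) with r = -0.373, n = 76
  = -0.373·√74 / √(1 − 0.139129)
  = -0.373·8.602325 / 0.927831
  = -3.208667 / 0.927831 = -3.458

-3.458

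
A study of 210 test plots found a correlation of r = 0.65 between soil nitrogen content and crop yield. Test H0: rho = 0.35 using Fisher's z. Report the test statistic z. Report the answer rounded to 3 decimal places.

Fisher z: atanh(0.65) = 0.775299, atanh(0.35) = 0.365444
z = (z_r − z_0)·√(n−3) = (0.775299 − 0.365444)·√207 = 0.409855 · 14.387495 = 5.897

5.897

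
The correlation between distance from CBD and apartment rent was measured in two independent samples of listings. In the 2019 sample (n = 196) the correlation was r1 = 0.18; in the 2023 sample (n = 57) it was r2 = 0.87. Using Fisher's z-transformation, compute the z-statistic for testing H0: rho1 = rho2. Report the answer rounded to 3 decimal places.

Fisher z-transforms: z1 = atanh(0.18) = 0.181983, z2 = atanh(0.87) = 1.333080; difference d = -1.151097
Var(d) = 1/193 + 1/54 = 0.0051813 + 0.0185185 = 0.0236998
z = d/√Var(d) = -1.151097 / √0.0236998 = -1.151097 / 0.153947 = -7.477

-7.477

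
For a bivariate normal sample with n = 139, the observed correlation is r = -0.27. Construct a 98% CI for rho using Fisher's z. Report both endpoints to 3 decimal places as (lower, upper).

z_r = atanh(-0.27) = -0.276864;  SE = 1/√(n−3) = 1/√136 = 0.085749
z-limits: -0.276864 ± 2.326·0.085749 = -0.276864 ± 0.199452 = [-0.476316, -0.077412]
ρ-limits: (tanh -0.476316, tanh -0.077412) = (-0.443, -0.077)

(-0.443, -0.077)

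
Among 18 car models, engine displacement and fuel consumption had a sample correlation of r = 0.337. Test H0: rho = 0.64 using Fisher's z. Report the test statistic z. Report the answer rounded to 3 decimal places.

Fisher z: atanh(0.337) = 0.350704, atanh(0.64) = 0.758174
z = (z_r − z_0)·√(n−3) = (0.350704 − 0.758174)·√15 = -0.407470 · 3.872983 = -1.578

-1.578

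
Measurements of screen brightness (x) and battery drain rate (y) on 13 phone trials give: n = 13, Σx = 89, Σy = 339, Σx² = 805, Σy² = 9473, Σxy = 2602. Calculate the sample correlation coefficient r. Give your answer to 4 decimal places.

0.7989

Numerator: nΣxy − (Σx)(Σy) = 13·2602 − (89)(339) = 3655
Denominator: √[(nΣx²−(Σx)²)(nΣy²−(Σy)²)]
  nΣx²−(Σx)² = 13·805 − 7921 = 2544;  nΣy²−(Σy)² = 13·9473 − 114921 = 8228
  √(2544·8228) = √20932032 = 4575.1538
r = 3655 / 4575.1538 = 0.7989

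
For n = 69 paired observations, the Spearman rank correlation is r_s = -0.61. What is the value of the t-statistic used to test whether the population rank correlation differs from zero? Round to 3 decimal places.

1 − r_s² = 1 − 0.3721 = 0.6279;  √(1−r_s²) = 0.792401
√(n−2) = √67 = 8.185353
t = r_s·√(n−2)/√(1−r_s²) = -0.61 · 8.185353 / 0.792401 = -6.301

-6.301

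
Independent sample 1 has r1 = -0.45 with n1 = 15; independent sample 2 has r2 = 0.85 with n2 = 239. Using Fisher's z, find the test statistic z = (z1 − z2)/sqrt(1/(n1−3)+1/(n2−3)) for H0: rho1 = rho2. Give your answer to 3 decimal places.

Fisher z-transforms: z1 = atanh(-0.45) = -0.484700, z2 = atanh(0.85) = 1.256153; difference d = -1.740853
Var(d) = 1/12 + 1/236 = 0.0833333 + 0.0042373 = 0.0875706
z = d/√Var(d) = -1.740853 / √0.0875706 = -1.740853 / 0.295923 = -5.883

-5.883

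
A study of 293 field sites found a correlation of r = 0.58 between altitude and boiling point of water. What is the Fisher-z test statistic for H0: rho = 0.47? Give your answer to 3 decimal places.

Fisher z: atanh(0.58) = 0.662463, atanh(0.47) = 0.510070
z = (z_r − z_0)·√(n−3) = (0.662463 − 0.510070)·√290 = 0.152393 · 17.029386 = 2.595

2.595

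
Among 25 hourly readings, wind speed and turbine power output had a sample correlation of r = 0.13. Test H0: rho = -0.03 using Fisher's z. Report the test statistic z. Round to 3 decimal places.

z_r = atanh(0.13) = 0.130740,  z_0 = atanh(-0.03) = -0.030009
SE = 1/√(n−3) = 1/√22 = 0.213201
z = (z_r − z_0)/SE = (0.130740 − (-0.030009)) / 0.213201 = 0.160749 / 0.213201 = 0.754

0.754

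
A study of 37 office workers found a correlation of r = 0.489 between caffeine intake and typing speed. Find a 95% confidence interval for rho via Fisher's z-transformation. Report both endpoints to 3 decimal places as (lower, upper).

(0.196, 0.702)

Fisher z: z_r = atanh(r) = ½·ln((1+0.489)/(1−0.489)) = 0.534745
SE(z) = 1/√(n−3) = 1/√34 = 0.171499
95% ⇒ z* = 1.960; margin = 1.960·0.171499 = 0.336138
CI on z-scale: (0.198607, 0.870883)
Back-transform: tanh(0.198607) = 0.196036, tanh(0.870883) = 0.701822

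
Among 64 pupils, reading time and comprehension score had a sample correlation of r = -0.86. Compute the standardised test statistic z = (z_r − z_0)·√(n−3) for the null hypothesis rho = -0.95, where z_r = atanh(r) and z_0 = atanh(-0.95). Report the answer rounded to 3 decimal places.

Fisher z: atanh(-0.86) = -1.293345, atanh(-0.95) = -1.831781
z = (z_r − z_0)·√(n−3) = (-1.293345 − (-1.831781))·√61 = 0.538436 · 7.810250 = 4.205

4.205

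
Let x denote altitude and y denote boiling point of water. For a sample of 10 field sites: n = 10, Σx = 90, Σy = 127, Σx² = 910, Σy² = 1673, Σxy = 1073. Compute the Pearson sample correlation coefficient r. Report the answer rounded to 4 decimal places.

-0.9029

S_xy = nΣxy − ΣxΣy = 10·1073 − 90·127 = 10730 − 11430 = -700
S_xx = nΣx² − (Σx)² = 10·910 − 90² = 9100 − 8100 = 1000
S_yy = nΣy² − (Σy)² = 10·1673 − 127² = 16730 − 16129 = 601
r = S_xy / √(S_xx·S_yy) = -700 / √(1000·601) = -700 / √601000 = -700 / 775.2419 = -0.9029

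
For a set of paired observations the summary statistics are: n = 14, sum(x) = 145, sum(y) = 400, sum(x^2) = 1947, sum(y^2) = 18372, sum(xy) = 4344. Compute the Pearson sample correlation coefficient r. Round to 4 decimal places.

S_xy = nΣxy − ΣxΣy = 14·4344 − 145·400 = 60816 − 58000 = 2816
S_xx = nΣx² − (Σx)² = 14·1947 − 145² = 27258 − 21025 = 6233
S_yy = nΣy² − (Σy)² = 14·18372 − 400² = 257208 − 160000 = 97208
r = S_xy / √(S_xx·S_yy) = 2816 / √(6233·97208) = 2816 / √605897464 = 2816 / 24614.9845 = 0.1144

0.1144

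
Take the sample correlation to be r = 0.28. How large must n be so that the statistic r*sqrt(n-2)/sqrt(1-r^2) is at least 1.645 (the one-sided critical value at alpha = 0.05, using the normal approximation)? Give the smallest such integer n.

Need r·√(n−2)/√(1−r²) ≥ 1.645
√(n−2) ≥ 1.645·√(1−0.0784) / 0.28 = 1.645·0.960000 / 0.28 = 5.6400
n−2 ≥ 31.8096  ⇒  n ≥ 33.8096
Smallest integer n = 34

34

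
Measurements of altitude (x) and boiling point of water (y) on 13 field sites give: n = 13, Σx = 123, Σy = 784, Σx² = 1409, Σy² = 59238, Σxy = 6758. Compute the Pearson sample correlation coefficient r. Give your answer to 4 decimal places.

S_xy = nΣxy − ΣxΣy = 13·6758 − 123·784 = 87854 − 96432 = -8578
S_xx = nΣx² − (Σx)² = 13·1409 − 123² = 18317 − 15129 = 3188
S_yy = nΣy² − (Σy)² = 13·59238 − 784² = 770094 − 614656 = 155438
r = S_xy / √(S_xx·S_yy) = -8578 / √(3188·155438) = -8578 / √495536344 = -8578 / 22260.6456 = -0.3853

-0.3853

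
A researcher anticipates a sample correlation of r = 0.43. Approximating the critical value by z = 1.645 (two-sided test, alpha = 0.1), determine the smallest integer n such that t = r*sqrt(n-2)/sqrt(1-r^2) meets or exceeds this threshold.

r√(n−2)/√(1−r²) ≥ 1.645  ⇔  n−2 ≥ (1.645)²·(1−r²)/r²
(1−r²)/r² = (1−0.1849)/0.1849 = 4.4083
n ≥ 2 + 2.706025·4.4083 = 2 + 11.9290 = 13.9290
⌈13.9290⌉ = 14

14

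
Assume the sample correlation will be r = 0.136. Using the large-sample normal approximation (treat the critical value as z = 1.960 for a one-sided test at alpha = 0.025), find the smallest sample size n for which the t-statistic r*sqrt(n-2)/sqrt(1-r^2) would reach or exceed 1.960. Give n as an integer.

r√(n−2)/√(1−r²) ≥ 1.960  ⇔  n−2 ≥ (1.960)²·(1−r²)/r²
(1−r²)/r² = (1−0.018496)/0.018496 = 53.0657
n ≥ 2 + 3.8416·53.0657 = 2 + 203.8572 = 205.8572
⌈205.8572⌉ = 206

206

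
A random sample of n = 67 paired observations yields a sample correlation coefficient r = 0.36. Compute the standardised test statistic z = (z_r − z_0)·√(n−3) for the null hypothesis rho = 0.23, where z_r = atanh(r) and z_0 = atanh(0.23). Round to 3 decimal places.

1.142

Fisher z: atanh(0.36) = 0.376886, atanh(0.23) = 0.234189
z = (z_r − z_0)·√(n−3) = (0.376886 − 0.234189)·√64 = 0.142697 · 8.000000 = 1.142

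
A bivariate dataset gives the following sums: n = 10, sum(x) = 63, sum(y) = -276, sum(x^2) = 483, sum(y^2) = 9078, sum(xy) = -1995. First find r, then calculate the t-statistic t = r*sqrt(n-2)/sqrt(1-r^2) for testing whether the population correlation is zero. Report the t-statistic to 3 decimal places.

-2.956

S_xy = nΣxy − ΣxΣy = 10·(-1995) − 63·(-276) = -19950 − (-17388) = -2562
S_xx = nΣx² − (Σx)² = 10·483 − 63² = 4830 − 3969 = 861
S_yy = nΣy² − (Σy)² = 10·9078 − (-276)² = 90780 − 76176 = 14604
r = S_xy / √(S_xx·S_yy) = -2562 / √(861·14604) = -2562 / √12574044 = -2562 / 3545.9898 = -0.7225
t = r·√(n−2)/√(1−r²) = -0.7225·√8 / √(1−0.522006) = -2.043539 / 0.691371 = -2.956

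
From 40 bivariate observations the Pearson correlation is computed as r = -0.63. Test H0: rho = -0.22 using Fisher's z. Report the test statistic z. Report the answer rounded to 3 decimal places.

-3.149

z_r = atanh(-0.63) = -0.741416,  z_0 = atanh(-0.22) = -0.223656
SE = 1/√(n−3) = 1/√37 = 0.164399
z = (z_r − z_0)/SE = (-0.741416 − (-0.223656)) / 0.164399 = -0.517760 / 0.164399 = -3.149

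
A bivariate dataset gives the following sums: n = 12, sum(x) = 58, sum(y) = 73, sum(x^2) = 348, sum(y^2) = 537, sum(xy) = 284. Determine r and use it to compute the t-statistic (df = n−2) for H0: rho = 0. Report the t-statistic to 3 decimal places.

Numerator: nΣxy − (Σx)(Σy) = 12·284 − (58)(73) = -826
Denominator: √[(nΣx²−(Σx)²)(nΣy²−(Σy)²)]
  nΣx²−(Σx)² = 12·348 − 3364 = 812;  nΣy²−(Σy)² = 12·537 − 5329 = 1115
  √(812·1115) = √905380 = 951.5146
r = -826 / 951.5146 = -0.8681
t = r·√(n−2)/√(1−r²) = -0.8681·√10 / √(1−0.753598) = -2.745173 / 0.496389 = -5.530

-5.530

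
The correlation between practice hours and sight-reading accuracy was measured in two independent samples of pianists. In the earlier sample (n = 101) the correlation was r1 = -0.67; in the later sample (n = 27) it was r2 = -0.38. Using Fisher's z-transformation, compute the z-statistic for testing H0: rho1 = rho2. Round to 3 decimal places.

Fisher z-transforms: z1 = atanh(-0.67) = -0.810743, z2 = atanh(-0.38) = -0.400060; difference d = -0.410683
Var(d) = 1/98 + 1/24 = 0.0102041 + 0.0416667 = 0.0518708
z = d/√Var(d) = -0.410683 / √0.0518708 = -0.410683 / 0.227752 = -1.803

-1.803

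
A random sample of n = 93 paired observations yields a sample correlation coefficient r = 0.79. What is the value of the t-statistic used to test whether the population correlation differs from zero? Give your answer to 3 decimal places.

1 − r² = 1 − 0.6241 = 0.3759;  √(1−r²) = 0.613107
√(n−2) = √91 = 9.539392
t = r·√(n−2)/√(1−r²) = 0.79 · 9.539392 / 0.613107 = 12.292

12.292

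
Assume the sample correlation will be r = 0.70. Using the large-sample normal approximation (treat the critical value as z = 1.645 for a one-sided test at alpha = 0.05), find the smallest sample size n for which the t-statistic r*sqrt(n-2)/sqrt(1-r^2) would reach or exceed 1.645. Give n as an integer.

5

r√(n−2)/√(1−r²) ≥ 1.645  ⇔  n−2 ≥ (1.645)²·(1−r²)/r²
(1−r²)/r² = (1−0.4900)/0.4900 = 1.0408
n ≥ 2 + 2.706025·1.0408 = 2 + 2.8164 = 4.8164
⌈4.8164⌉ = 5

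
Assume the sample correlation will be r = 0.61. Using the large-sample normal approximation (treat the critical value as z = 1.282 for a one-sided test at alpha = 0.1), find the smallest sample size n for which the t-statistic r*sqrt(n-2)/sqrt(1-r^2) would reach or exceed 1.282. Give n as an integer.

5

r√(n−2)/√(1−r²) ≥ 1.282  ⇔  n−2 ≥ (1.282)²·(1−r²)/r²
(1−r²)/r² = (1−0.3721)/0.3721 = 1.6874
n ≥ 2 + 1.643524·1.6874 = 2 + 2.7733 = 4.7733
⌈4.7733⌉ = 5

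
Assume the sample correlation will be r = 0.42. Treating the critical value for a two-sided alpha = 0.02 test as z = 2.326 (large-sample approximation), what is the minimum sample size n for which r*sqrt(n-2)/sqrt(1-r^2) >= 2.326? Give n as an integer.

r√(n−2)/√(1−r²) ≥ 2.326  ⇔  n−2 ≥ (2.326)²·(1−r²)/r²
(1−r²)/r² = (1−0.1764)/0.1764 = 4.6689
n ≥ 2 + 5.410276·4.6689 = 2 + 25.2600 = 27.2600
⌈27.2600⌉ = 28

28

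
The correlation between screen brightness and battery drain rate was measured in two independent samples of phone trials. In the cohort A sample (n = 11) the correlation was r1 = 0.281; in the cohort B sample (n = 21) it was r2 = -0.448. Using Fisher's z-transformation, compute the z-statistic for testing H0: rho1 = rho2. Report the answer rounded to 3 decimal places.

1.814

Fisher z-transforms: z1 = atanh(0.281) = 0.288767, z2 = atanh(-0.448) = -0.482195; difference d = 0.770962
Var(d) = 1/8 + 1/18 = 0.1250000 + 0.0555556 = 0.1805556
z = d/√Var(d) = 0.770962 / √0.1805556 = 0.770962 / 0.424918 = 1.814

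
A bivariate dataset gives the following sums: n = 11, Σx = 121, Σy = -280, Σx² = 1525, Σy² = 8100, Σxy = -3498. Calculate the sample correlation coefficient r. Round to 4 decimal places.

Numerator: nΣxy − (Σx)(Σy) = 11·(-3498) − (121)(-280) = -4598
Denominator: √[(nΣx²−(Σx)²)(nΣy²−(Σy)²)]
  nΣx²−(Σx)² = 11·1525 − 14641 = 2134;  nΣy²−(Σy)² = 11·8100 − 78400 = 10700
  √(2134·10700) = √22833800 = 4778.4726
r = -4598 / 4778.4726 = -0.9622

-0.9622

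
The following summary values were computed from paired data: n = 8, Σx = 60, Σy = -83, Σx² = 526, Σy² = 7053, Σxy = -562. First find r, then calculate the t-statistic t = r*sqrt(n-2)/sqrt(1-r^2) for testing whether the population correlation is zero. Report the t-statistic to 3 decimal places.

0.217

Numerator: nΣxy − (Σx)(Σy) = 8·(-562) − (60)(-83) = 484
Denominator: √[(nΣx²−(Σx)²)(nΣy²−(Σy)²)]
  nΣx²−(Σx)² = 8·526 − 3600 = 608;  nΣy²−(Σy)² = 8·7053 − 6889 = 49535
  √(608·49535) = √30117280 = 5487.9213
r = 484 / 5487.9213 = 0.0882
t = r·√(n−2)/√(1−r²) = 0.0882·√6 / √(1−0.007779) = 0.216045 / 0.996103 = 0.217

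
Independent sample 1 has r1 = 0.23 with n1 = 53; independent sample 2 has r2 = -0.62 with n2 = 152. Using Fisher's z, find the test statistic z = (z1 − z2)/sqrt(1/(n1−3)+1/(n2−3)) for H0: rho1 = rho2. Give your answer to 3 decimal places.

5.869

z1 = atanh(0.23) = 0.234189,  z2 = atanh(-0.62) = -0.725005
SE = √(1/(n1−3) + 1/(n2−3)) = √(1/50 + 1/149) = √(0.0200000 + 0.0067114) = √0.0267114 = 0.163436
z = (z1 − z2)/SE = (0.234189 − (-0.725005)) / 0.163436 = 0.959194 / 0.163436 = 5.869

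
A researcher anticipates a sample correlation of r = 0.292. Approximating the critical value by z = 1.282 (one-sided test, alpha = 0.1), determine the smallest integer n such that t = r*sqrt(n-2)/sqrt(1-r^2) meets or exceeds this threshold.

20

r√(n−2)/√(1−r²) ≥ 1.282  ⇔  n−2 ≥ (1.282)²·(1−r²)/r²
(1−r²)/r² = (1−0.085264)/0.085264 = 10.7283
n ≥ 2 + 1.643524·10.7283 = 2 + 17.6322 = 19.6322
⌈19.6322⌉ = 20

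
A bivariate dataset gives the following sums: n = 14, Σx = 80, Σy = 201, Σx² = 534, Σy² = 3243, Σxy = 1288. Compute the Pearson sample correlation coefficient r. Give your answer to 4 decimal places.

S_xy = nΣxy − ΣxΣy = 14·1288 − 80·201 = 18032 − 16080 = 1952
S_xx = nΣx² − (Σx)² = 14·534 − 80² = 7476 − 6400 = 1076
S_yy = nΣy² − (Σy)² = 14·3243 − 201² = 45402 − 40401 = 5001
r = S_xy / √(S_xx·S_yy) = 1952 / √(1076·5001) = 1952 / √5381076 = 1952 / 2319.7146 = 0.8415

0.8415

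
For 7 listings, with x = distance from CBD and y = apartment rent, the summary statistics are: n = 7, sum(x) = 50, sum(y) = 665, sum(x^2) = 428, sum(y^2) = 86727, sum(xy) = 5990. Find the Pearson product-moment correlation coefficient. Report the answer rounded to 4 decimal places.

Numerator: nΣxy − (Σx)(Σy) = 7·5990 − (50)(665) = 8680
Denominator: √[(nΣx²−(Σx)²)(nΣy²−(Σy)²)]
  nΣx²−(Σx)² = 7·428 − 2500 = 496;  nΣy²−(Σy)² = 7·86727 − 442225 = 164864
  √(496·164864) = √81772544 = 9042.8173
r = 8680 / 9042.8173 = 0.9599

0.9599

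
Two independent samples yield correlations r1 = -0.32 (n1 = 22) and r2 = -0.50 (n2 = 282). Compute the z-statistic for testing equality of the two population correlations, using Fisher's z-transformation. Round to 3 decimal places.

0.918

Fisher z-transforms: z1 = atanh(-0.32) = -0.331647, z2 = atanh(-0.50) = -0.549306; difference d = 0.217659
Var(d) = 1/19 + 1/279 = 0.0526316 + 0.0035842 = 0.0562158
z = d/√Var(d) = 0.217659 / √0.0562158 = 0.217659 / 0.237099 = 0.918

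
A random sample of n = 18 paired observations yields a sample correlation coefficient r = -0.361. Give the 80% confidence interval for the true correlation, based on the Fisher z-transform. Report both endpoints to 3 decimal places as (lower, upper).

(-0.610, -0.047)

z_r = atanh(-0.361) = -0.378035;  SE = 1/√(n−3) = 1/√15 = 0.258199
z-limits: -0.378035 ± 1.282·0.258199 = -0.378035 ± 0.331011 = [-0.709046, -0.047024]
ρ-limits: (tanh -0.709046, tanh -0.047024) = (-0.610, -0.047)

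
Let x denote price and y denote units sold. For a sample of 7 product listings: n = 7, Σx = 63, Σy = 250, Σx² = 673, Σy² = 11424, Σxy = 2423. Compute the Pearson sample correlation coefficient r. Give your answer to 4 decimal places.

Numerator: nΣxy − (Σx)(Σy) = 7·2423 − (63)(250) = 1211
Denominator: √[(nΣx²−(Σx)²)(nΣy²−(Σy)²)]
  nΣx²−(Σx)² = 7·673 − 3969 = 742;  nΣy²−(Σy)² = 7·11424 − 62500 = 17468
  √(742·17468) = √12961256 = 3600.1744
r = 1211 / 3600.1744 = 0.3364

0.3364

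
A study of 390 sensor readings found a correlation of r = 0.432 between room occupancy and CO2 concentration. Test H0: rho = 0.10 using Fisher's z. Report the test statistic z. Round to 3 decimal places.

z_r = atanh(0.432) = 0.462353,  z_0 = atanh(0.10) = 0.100335
SE = 1/√(n−3) = 1/√387 = 0.050833
z = (z_r − z_0)/SE = (0.462353 − 0.100335) / 0.050833 = 0.362018 / 0.050833 = 7.122

7.122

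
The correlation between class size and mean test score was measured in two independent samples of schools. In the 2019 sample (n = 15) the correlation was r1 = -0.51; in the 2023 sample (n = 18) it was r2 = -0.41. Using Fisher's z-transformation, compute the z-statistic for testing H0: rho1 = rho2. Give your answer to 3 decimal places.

Fisher z-transforms: z1 = atanh(-0.51) = -0.562730, z2 = atanh(-0.41) = -0.435611; difference d = -0.127119
Var(d) = 1/12 + 1/15 = 0.0833333 + 0.0666667 = 0.1500000
z = d/√Var(d) = -0.127119 / √0.1500000 = -0.127119 / 0.387298 = -0.328

-0.328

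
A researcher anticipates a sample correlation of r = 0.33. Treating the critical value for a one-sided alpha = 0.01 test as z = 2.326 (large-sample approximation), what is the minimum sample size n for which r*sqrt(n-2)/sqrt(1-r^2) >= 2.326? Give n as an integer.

r√(n−2)/√(1−r²) ≥ 2.326  ⇔  n−2 ≥ (2.326)²·(1−r²)/r²
(1−r²)/r² = (1−0.1089)/0.1089 = 8.1827
n ≥ 2 + 5.410276·8.1827 = 2 + 44.2707 = 46.2707
⌈46.2707⌉ = 47

47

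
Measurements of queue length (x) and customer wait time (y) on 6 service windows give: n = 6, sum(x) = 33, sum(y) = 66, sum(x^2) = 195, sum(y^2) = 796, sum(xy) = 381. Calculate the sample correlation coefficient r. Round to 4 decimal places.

S_xy = nΣxy − ΣxΣy = 6·381 − 33·66 = 2286 − 2178 = 108
S_xx = nΣx² − (Σx)² = 6·195 − 33² = 1170 − 1089 = 81
S_yy = nΣy² − (Σy)² = 6·796 − 66² = 4776 − 4356 = 420
r = S_xy / √(S_xx·S_yy) = 108 / √(81·420) = 108 / √34020 = 108 / 184.4451 = 0.5855

0.5855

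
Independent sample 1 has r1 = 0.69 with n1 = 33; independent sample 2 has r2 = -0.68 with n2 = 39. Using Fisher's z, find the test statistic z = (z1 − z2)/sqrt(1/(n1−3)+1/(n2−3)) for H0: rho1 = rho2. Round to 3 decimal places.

6.784

z1 = atanh(0.69) = 0.847956,  z2 = atanh(-0.68) = -0.829114
SE = √(1/(n1−3) + 1/(n2−3)) = √(1/30 + 1/36) = √(0.0333333 + 0.0277778) = √0.0611111 = 0.247207
z = (z1 − z2)/SE = (0.847956 − (-0.829114)) / 0.247207 = 1.677070 / 0.247207 = 6.784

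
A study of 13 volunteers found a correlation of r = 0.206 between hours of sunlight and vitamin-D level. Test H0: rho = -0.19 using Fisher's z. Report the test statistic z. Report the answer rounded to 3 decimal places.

Fisher z: atanh(0.206) = 0.208990, atanh(-0.19) = -0.192337
z = (z_r − z_0)·√(n−3) = (0.208990 − (-0.192337))·√10 = 0.401327 · 3.162278 = 1.269

1.269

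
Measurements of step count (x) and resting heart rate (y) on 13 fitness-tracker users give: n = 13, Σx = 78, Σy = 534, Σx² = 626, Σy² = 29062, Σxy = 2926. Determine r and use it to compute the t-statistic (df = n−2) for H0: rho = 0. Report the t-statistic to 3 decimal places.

-0.900

Numerator: nΣxy − (Σx)(Σy) = 13·2926 − (78)(534) = -3614
Denominator: √[(nΣx²−(Σx)²)(nΣy²−(Σy)²)]
  nΣx²−(Σx)² = 13·626 − 6084 = 2054;  nΣy²−(Σy)² = 13·29062 − 285156 = 92650
  √(2054·92650) = √190303100 = 13795.0390
r = -3614 / 13795.0390 = -0.2620
t = r·√(n−2)/√(1−r²) = -0.2620·√11 / √(1−0.068644) = -0.868956 / 0.965068 = -0.900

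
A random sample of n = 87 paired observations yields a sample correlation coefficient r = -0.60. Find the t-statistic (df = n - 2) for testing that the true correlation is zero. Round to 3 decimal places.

-6.915

1 − r² = 1 − 0.3600 = 0.6400;  √(1−r²) = 0.800000
√(n−2) = √85 = 9.219544
t = r·√(n−2)/√(1−r²) = -0.60 · 9.219544 / 0.800000 = -6.915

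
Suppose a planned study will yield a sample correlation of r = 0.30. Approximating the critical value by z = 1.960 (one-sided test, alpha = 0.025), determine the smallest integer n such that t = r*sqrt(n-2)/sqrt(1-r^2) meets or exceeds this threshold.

r√(n−2)/√(1−r²) ≥ 1.960  ⇔  n−2 ≥ (1.960)²·(1−r²)/r²
(1−r²)/r² = (1−0.0900)/0.0900 = 10.1111
n ≥ 2 + 3.8416·10.1111 = 2 + 38.8428 = 40.8428
⌈40.8428⌉ = 41

41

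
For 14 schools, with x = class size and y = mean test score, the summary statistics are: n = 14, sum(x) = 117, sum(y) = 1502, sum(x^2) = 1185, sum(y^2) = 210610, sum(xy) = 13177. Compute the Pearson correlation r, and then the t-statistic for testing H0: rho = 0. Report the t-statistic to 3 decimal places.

0.689

S_xy = nΣxy − ΣxΣy = 14·13177 − 117·1502 = 184478 − 175734 = 8744
S_xx = nΣx² − (Σx)² = 14·1185 − 117² = 16590 − 13689 = 2901
S_yy = nΣy² − (Σy)² = 14·210610 − 1502² = 2948540 − 2256004 = 692536
r = S_xy / √(S_xx·S_yy) = 8744 / √(2901·692536) = 8744 / √2009046936 = 8744 / 44822.3932 = 0.1951
t = r·√(n−2)/√(1−r²) = 0.1951·√12 / √(1−0.038064) = 0.675846 / 0.980783 = 0.689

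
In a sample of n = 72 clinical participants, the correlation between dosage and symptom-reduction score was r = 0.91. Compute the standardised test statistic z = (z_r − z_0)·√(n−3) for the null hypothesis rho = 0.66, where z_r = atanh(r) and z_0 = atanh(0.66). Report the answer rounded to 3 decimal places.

z_r = atanh(0.91) = 1.527524,  z_0 = atanh(0.66) = 0.792814
SE = 1/√(n−3) = 1/√69 = 0.120386
z = (z_r − z_0)/SE = (1.527524 − 0.792814) / 0.120386 = 0.734710 / 0.120386 = 6.103

6.103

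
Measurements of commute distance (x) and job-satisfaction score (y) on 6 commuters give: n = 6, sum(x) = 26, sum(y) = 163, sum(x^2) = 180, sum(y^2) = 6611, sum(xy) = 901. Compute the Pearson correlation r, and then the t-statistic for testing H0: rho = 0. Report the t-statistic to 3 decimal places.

Numerator: nΣxy − (Σx)(Σy) = 6·901 − (26)(163) = 1168
Denominator: √[(nΣx²−(Σx)²)(nΣy²−(Σy)²)]
  nΣx²−(Σx)² = 6·180 − 676 = 404;  nΣy²−(Σy)² = 6·6611 − 26569 = 13097
  √(404·13097) = √5291188 = 2300.2582
r = 1168 / 2300.2582 = 0.5078
t = r·√(n−2)/√(1−r²) = 0.5078·√4 / √(1−0.257861) = 1.015600 / 0.861475 = 1.179

1.179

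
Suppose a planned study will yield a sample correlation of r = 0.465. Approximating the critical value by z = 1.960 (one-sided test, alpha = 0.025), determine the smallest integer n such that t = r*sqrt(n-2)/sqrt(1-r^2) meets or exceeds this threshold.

Need r·√(n−2)/√(1−r²) ≥ 1.960
√(n−2) ≥ 1.960·√(1−0.216225) / 0.465 = 1.960·0.885311 / 0.465 = 3.7316
n−2 ≥ 13.9248  ⇒  n ≥ 15.9248
Smallest integer n = 16

16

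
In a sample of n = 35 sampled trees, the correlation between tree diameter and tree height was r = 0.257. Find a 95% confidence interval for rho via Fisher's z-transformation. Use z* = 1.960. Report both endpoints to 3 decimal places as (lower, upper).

z_r = atanh(0.257) = 0.262894;  SE = 1/√(n−3) = 1/√32 = 0.176777
z-limits: 0.262894 ± 1.960·0.176777 = 0.262894 ± 0.346483 = [-0.083589, 0.609377]
ρ-limits: (tanh -0.083589, tanh 0.609377) = (-0.083, 0.544)

(-0.083, 0.544)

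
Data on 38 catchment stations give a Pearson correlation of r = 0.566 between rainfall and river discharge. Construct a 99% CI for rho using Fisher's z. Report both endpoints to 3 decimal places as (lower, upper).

z_r = atanh(0.566) = 0.641618;  SE = 1/√(n−3) = 1/√35 = 0.169031
z-limits: 0.641618 ± 2.576·0.169031 = 0.641618 ± 0.435424 = [0.206194, 1.077042]
ρ-limits: (tanh 0.206194, tanh 1.077042) = (0.203, 0.792)

(0.203, 0.792)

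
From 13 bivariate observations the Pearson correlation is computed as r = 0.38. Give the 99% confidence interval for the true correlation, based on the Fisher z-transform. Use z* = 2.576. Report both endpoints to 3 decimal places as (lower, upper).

z_r = atanh(0.38) = 0.400060;  SE = 1/√(n−3) = 1/√10 = 0.316228
z-limits: 0.400060 ± 2.576·0.316228 = 0.400060 ± 0.814603 = [-0.414543, 1.214663]
ρ-limits: (tanh -0.414543, tanh 1.214663) = (-0.392, 0.838)

(-0.392, 0.838)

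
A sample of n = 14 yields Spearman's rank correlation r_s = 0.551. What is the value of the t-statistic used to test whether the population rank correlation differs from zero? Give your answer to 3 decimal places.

t = r_s·√(n−2) / √(1−r_s²) with r_s = 0.551, n = 14
  = 0.551·√12 / √(1 − 0.303601)
  = 0.551·3.464102 / 0.834505
  = 1.908720 / 0.834505 = 2.287

2.287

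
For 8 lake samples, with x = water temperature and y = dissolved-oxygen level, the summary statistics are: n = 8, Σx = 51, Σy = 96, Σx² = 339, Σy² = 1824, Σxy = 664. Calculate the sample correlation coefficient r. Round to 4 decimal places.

S_xy = nΣxy − ΣxΣy = 8·664 − 51·96 = 5312 − 4896 = 416
S_xx = nΣx² − (Σx)² = 8·339 − 51² = 2712 − 2601 = 111
S_yy = nΣy² − (Σy)² = 8·1824 − 96² = 14592 − 9216 = 5376
r = S_xy / √(S_xx·S_yy) = 416 / √(111·5376) = 416 / √596736 = 416 / 772.4869 = 0.5385

0.5385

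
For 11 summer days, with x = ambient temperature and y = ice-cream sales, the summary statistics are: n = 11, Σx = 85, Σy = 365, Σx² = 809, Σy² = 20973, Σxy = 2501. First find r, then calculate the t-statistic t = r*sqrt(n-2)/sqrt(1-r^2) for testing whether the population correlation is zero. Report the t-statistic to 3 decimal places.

-0.858

Numerator: nΣxy − (Σx)(Σy) = 11·2501 − (85)(365) = -3514
Denominator: √[(nΣx²−(Σx)²)(nΣy²−(Σy)²)]
  nΣx²−(Σx)² = 11·809 − 7225 = 1674;  nΣy²−(Σy)² = 11·20973 − 133225 = 97478
  √(1674·97478) = √163178172 = 12774.1212
r = -3514 / 12774.1212 = -0.2751
t = r·√(n−2)/√(1−r²) = -0.2751·√9 / √(1−0.075680) = -0.825300 / 0.961416 = -0.858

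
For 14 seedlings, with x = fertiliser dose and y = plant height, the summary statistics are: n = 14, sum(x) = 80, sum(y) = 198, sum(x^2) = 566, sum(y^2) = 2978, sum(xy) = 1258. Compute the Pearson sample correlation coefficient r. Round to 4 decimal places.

0.9100

Numerator: nΣxy − (Σx)(Σy) = 14·1258 − (80)(198) = 1772
Denominator: √[(nΣx²−(Σx)²)(nΣy²−(Σy)²)]
  nΣx²−(Σx)² = 14·566 − 6400 = 1524;  nΣy²−(Σy)² = 14·2978 − 39204 = 2488
  √(1524·2488) = √3791712 = 1947.2319
r = 1772 / 1947.2319 = 0.9100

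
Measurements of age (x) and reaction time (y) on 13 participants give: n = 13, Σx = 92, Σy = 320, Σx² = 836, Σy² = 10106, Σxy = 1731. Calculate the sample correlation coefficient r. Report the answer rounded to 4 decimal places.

Numerator: nΣxy − (Σx)(Σy) = 13·1731 − (92)(320) = -6937
Denominator: √[(nΣx²−(Σx)²)(nΣy²−(Σy)²)]
  nΣx²−(Σx)² = 13·836 − 8464 = 2404;  nΣy²−(Σy)² = 13·10106 − 102400 = 28978
  √(2404·28978) = √69663112 = 8346.4431
r = -6937 / 8346.4431 = -0.8311

-0.8311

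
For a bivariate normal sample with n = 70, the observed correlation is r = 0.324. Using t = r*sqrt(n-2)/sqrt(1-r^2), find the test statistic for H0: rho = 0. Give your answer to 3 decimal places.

t = r·√(n−2) / √(1−r²) with r = 0.324, n = 70
  = 0.324·√68 / √(1 − 0.104976)
  = 0.324·8.246211 / 0.946057
  = 2.671772 / 0.946057 = 2.824

2.824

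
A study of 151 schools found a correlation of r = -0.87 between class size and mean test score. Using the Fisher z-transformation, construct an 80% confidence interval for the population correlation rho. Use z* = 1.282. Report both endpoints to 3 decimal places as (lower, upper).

(-0.893, -0.842)

Fisher z: z_r = atanh(r) = ½·ln((1+(-0.87))/(1−(-0.87))) = -1.333080
SE(z) = 1/√(n−3) = 1/√148 = 0.082199
80% ⇒ z* = 1.282; margin = 1.282·0.082199 = 0.105379
CI on z-scale: (-1.438459, -1.227701)
Back-transform: tanh(-1.438459) = -0.893387, tanh(-1.227701) = -0.841911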